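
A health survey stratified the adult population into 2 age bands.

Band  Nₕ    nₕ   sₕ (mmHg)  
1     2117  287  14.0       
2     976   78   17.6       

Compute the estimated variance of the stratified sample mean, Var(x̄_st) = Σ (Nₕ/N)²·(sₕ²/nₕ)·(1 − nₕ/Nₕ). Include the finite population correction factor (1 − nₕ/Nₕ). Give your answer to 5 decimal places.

0.64039

N = 3093. Term for each stratum: Wₕ²sₕ²/nₕ·(1−nₕ/Nₕ).
Var(x̄_st) = 0.27655804 + 0.36382878 = 0.64038681 → 0.64039.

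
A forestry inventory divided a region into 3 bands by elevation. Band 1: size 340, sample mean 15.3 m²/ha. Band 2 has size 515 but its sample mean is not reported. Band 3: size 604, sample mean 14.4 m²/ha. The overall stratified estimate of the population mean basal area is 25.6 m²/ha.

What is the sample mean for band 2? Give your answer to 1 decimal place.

N = 340 + 515 + 604 = 1459.
Overall total = μ·N = 25.6·1459 = 37350.4.
Subtract the known strata: 340·15.3 + 604·14.4 = 13899.6.
Remaining total for band 2: 37350.4 − 13899.6 = 23450.8.
Divide by its size: 23450.8 / 515 = 45.536... → 45.5.

45.5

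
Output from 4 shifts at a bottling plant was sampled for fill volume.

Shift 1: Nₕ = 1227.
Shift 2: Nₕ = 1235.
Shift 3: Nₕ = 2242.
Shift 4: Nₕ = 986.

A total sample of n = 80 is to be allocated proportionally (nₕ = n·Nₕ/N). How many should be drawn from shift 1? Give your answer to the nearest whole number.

N = 1227 + 1235 + 2242 + 986 = 5690.
n_1 = 80·1227/5690 = 17.251... → 17.

17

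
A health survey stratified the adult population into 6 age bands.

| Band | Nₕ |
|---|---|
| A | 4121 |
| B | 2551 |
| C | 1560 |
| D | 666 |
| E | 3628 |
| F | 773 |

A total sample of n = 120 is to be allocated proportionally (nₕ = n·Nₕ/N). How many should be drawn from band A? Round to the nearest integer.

37

Share of band A = 4121/13299 = 0.30987.
Allocate 120 × 0.30987 = 37.185... → 37.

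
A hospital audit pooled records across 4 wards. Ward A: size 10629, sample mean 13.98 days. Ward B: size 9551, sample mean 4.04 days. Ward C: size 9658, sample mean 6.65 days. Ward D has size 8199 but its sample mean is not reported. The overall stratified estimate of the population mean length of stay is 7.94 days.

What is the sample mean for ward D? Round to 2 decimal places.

N = 10629 + 9551 + 9658 + 8199 = 38037.
Overall total = μ·N = 7.94·38037 = 302013.78.
Subtract the known strata: 10629·13.98 + 9551·4.04 + 9658·6.65 = 251405.16.
Remaining total for ward D: 302013.78 − 251405.16 = 50608.62.
Divide by its size: 50608.62 / 8199 = 6.1725... → 6.17.

6.17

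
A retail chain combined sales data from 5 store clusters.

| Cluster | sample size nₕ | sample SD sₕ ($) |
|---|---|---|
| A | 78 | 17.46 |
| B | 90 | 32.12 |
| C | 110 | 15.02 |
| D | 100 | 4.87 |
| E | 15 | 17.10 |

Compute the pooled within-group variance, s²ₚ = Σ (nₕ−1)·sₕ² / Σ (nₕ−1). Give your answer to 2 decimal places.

Degrees of freedom: 77 + 89 + 109 + 99 + 14 = 388.
Σ(nₕ−1)sₕ² = 77·304.8516 + 89·1031.6944 + 109·225.6004 + 99·23.7169 + 14·292.41 = 146326.5315.
s²ₚ = 146326.5315 / 388 = 377.1302... → 377.13.

377.13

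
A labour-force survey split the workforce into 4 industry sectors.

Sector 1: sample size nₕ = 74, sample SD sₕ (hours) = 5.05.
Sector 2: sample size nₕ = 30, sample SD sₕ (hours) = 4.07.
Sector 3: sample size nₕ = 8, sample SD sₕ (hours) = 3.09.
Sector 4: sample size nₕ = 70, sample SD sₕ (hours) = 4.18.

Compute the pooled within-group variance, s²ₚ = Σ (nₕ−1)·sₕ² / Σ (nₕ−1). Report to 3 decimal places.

1: (74−1)·5.05² = 73·25.5025 = 1861.6825
2: (30−1)·4.07² = 29·16.5649 = 480.3821
3: (8−1)·3.09² = 7·9.5481 = 66.8367
4: (70−1)·4.18² = 69·17.4724 = 1205.5956
Numerator = 3614.4969; denominator = Σ(nₕ−1) = 178.
s²ₚ = 3614.4969/178 = 20.30616... → 20.306.

20.306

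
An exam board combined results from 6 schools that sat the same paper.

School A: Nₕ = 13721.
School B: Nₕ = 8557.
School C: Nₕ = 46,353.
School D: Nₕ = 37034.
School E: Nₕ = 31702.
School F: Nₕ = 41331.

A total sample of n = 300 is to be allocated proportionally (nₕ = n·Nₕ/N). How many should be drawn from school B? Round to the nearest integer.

Share of school B = 8557/178698 = 0.04789.
Allocate 300 × 0.04789 = 14.366... → 14.

14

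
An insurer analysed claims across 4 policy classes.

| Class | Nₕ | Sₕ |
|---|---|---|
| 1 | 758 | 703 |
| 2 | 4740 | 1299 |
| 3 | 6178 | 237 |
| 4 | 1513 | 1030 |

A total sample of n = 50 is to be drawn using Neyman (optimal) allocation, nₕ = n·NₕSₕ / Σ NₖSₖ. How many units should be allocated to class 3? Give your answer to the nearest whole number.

8

1: NₕSₕ = 758·703 = 532874
2: NₕSₕ = 4740·1299 = 6157260
3: NₕSₕ = 6178·237 = 1464186
4: NₕSₕ = 1513·1030 = 1558390
Σ NₕSₕ = 9712710.
n_3 = 50·1464186/9712710 = 7.537... → 8.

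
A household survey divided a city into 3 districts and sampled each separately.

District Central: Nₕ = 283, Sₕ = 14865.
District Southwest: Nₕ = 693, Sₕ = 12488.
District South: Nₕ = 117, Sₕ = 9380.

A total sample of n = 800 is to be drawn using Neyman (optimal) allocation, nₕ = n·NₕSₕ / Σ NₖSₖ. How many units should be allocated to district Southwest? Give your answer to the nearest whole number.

496

Central: NₕSₕ = 283·14865 = 4206795
Southwest: NₕSₕ = 693·12488 = 8654184
South: NₕSₕ = 117·9380 = 1097460
Σ NₕSₕ = 13958439.
n_Southwest = 800·8654184/13958439 = 495.997... → 496.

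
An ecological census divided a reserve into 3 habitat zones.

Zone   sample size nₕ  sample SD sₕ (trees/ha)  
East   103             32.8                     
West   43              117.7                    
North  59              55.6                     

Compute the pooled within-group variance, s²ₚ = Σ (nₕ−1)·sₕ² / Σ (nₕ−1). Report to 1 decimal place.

Degrees of freedom: 102 + 42 + 58 = 202.
Σ(nₕ−1)sₕ² = 102·1075.84 + 42·13853.29 + 58·3091.36 = 870872.74.
s²ₚ = 870872.74 / 202 = 4311.251... → 4311.3.

4311.3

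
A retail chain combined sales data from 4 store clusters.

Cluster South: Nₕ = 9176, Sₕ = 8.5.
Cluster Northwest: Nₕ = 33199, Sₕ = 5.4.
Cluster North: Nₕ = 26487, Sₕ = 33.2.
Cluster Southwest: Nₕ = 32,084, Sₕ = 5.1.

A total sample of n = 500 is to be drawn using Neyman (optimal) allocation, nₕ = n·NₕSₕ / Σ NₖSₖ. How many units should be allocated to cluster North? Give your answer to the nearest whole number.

Σ NₕSₕ = 9176·8.5 + 33199·5.4 + 26487·33.2 + 32084·5.1 = 1300267.4.
Share for North: 879368.4/1300267.4 = 0.67630.
n_North = 500 × 0.67630 = 338.149... → 338.

338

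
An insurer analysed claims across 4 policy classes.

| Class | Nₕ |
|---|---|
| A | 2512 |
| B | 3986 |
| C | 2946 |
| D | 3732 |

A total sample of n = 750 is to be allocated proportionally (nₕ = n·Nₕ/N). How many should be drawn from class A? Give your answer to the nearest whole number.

Share of class A = 2512/13176 = 0.19065.
Allocate 750 × 0.19065 = 142.987... → 143.

143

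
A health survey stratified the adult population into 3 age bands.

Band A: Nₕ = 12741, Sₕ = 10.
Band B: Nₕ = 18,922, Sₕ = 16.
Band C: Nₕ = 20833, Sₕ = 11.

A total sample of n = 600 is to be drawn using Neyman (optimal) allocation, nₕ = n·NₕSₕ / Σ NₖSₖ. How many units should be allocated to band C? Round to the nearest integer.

A: NₕSₕ = 12741·10 = 127410
B: NₕSₕ = 18922·16 = 302752
C: NₕSₕ = 20833·11 = 229163
Σ NₕSₕ = 659325.
n_C = 600·229163/659325 = 208.543... → 209.

209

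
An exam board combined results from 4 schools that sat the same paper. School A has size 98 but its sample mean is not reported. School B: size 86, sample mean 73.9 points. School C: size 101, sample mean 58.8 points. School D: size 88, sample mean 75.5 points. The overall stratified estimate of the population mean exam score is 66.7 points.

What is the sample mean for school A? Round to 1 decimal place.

N = 98 + 86 + 101 + 88 = 373.
Overall total = μ·N = 66.7·373 = 24879.1.
Subtract the known strata: 86·73.9 + 101·58.8 + 88·75.5 = 18938.2.
Remaining total for school A: 24879.1 − 18938.2 = 5940.9.
Divide by its size: 5940.9 / 98 = 60.621... → 60.6.

60.6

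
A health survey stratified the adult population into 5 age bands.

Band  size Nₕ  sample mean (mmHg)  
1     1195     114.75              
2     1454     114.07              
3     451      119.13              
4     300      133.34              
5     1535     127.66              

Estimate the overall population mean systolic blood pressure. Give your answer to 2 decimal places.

120.10

N = 4935; weights Wₕ = Nₕ/N = (0.2421, 0.2946, 0.0914, 0.0608, 0.3110).
x̄_st = Σ Wₕ·x̄ₕ = 0.2421·114.75 + 0.2946·114.07 + 0.0914·119.13 + 0.0608·133.34 + 0.3110·127.66 ≈ 120.0956...
→ 120.10.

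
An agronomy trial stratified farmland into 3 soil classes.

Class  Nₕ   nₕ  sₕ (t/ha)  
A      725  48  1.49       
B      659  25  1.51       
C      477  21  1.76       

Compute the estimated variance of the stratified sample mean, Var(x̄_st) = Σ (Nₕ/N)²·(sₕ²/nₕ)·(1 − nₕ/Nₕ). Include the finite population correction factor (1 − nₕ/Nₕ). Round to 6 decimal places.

N = 1861; Wₕ = Nₕ/N.
class A: (725/1861)²·1.49²/48·(1 − 48/725) = 0.006554887
class B: (659/1861)²·1.51²/25·(1 − 25/659) = 0.011002612
class C: (477/1861)²·1.76²/21·(1 − 21/477) = 0.009263957
Sum = 0.026821456 → 0.026821.

0.026821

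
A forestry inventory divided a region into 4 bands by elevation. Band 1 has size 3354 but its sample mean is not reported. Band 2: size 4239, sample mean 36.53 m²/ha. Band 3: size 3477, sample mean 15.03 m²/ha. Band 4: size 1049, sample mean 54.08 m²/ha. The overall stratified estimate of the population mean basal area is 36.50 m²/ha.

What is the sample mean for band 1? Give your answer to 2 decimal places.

Σ Nₕx̄ₕ = N·μ, so 3354·x̄_1 = 12119·36.50 − (4239·36.53 + 3477·15.03 + 1049·54.08).
= 442343.5 − 263839.9 = 178503.6.
x̄_1 = 178503.6 / 3354 = 53.2211... → 53.22.

53.22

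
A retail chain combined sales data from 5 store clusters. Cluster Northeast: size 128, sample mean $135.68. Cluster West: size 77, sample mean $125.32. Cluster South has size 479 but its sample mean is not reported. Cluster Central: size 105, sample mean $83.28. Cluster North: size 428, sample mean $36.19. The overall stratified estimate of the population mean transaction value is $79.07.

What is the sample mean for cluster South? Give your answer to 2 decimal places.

N = 128 + 77 + 479 + 105 + 428 = 1217.
Overall total = μ·N = 79.07·1217 = 96228.19.
Subtract the known strata: 128·135.68 + 77·125.32 + 105·83.28 + 428·36.19 = 51250.4.
Remaining total for cluster South: 96228.19 − 51250.4 = 44977.79.
Divide by its size: 44977.79 / 479 = 93.8994... → 93.90.

93.90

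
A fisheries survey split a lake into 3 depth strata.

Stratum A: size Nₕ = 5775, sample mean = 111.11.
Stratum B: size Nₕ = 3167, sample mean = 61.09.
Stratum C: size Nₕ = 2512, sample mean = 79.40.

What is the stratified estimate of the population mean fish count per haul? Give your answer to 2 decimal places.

N = 5775 + 3167 + 2512 = 11454.
The stratified mean weights each stratum mean by its population share Nₕ/N.
Σ Nₕx̄ₕ = 5775·111.11 + 3167·61.09 + 2512·79.40 = 641660.25 + 193472.03 + 199452.8 = 1034585.08.
Divide by N: 1034585.08 / 11454 = 90.3252... → 90.33.

90.33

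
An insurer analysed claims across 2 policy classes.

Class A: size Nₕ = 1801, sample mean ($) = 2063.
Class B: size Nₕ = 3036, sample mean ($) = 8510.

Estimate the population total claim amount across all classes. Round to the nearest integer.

Estimate total by summing Nₕ·x̄ₕ over strata.
1801·2063 + 3036·8510 = 3715463 + 25836360 = 29551823.

29551823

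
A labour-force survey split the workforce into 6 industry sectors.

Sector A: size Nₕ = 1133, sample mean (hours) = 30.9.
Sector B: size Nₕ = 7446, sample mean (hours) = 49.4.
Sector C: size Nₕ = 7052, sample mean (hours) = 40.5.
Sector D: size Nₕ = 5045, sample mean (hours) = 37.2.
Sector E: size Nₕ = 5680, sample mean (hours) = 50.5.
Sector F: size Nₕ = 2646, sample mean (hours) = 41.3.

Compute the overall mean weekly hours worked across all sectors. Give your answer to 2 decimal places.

N = 1133 + 7446 + 7052 + 5045 + 5680 + 2646 = 29002.
The stratified mean weights each stratum mean by its population share Nₕ/N.
Σ Nₕx̄ₕ = 1133·30.9 + 7446·49.4 + 7052·40.5 + 5045·37.2 + 5680·50.5 + 2646·41.3 = 35009.7 + 367832.4 + 285606 + 187674 + 286840 + 109279.8 = 1272241.9.
Divide by N: 1272241.9 / 29002 = 43.8674... → 43.87.

43.87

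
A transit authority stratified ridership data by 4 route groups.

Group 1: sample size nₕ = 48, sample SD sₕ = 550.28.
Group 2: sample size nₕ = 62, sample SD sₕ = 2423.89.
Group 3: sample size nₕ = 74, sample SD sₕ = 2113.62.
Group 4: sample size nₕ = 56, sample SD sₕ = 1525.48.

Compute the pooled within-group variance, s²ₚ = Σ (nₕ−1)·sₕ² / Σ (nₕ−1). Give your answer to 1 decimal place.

3503098.0

1: (48−1)·550.28² = 47·302808.0784 = 14231979.6848
2: (62−1)·2423.89² = 61·5875242.7321 = 358389806.6581
3: (74−1)·2113.62² = 73·4467389.5044 = 326119433.8212
4: (56−1)·1525.48² = 55·2327089.2304 = 127989907.672
Numerator = 826731127.8361; denominator = Σ(nₕ−1) = 236.
s²ₚ = 826731127.8361/236 = 3503097.999... → 3503098.0.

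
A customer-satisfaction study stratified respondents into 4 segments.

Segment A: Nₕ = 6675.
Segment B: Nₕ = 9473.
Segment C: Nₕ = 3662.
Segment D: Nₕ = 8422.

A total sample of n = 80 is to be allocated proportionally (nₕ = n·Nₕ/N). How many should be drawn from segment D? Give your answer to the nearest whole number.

24

Share of segment D = 8422/28232 = 0.29831.
Allocate 80 × 0.29831 = 23.865... → 24.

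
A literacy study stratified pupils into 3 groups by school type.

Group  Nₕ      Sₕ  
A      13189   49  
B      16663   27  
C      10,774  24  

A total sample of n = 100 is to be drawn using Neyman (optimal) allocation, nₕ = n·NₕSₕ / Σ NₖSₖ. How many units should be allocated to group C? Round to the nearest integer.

Σ NₕSₕ = 13189·49 + 16663·27 + 10774·24 = 1354738.
Share for C: 258576/1354738 = 0.19087.
n_C = 100 × 0.19087 = 19.087... → 19.

19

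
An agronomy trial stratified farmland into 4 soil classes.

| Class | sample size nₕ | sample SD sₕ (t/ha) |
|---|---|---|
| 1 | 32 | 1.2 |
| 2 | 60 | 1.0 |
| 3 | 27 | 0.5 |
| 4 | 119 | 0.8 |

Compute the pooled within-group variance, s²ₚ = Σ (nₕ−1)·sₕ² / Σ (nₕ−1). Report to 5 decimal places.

0.79342

1: (32−1)·1.2² = 31·1.44 = 44.64
2: (60−1)·1.0² = 59·1 = 59
3: (27−1)·0.5² = 26·0.25 = 6.5
4: (119−1)·0.8² = 118·0.64 = 75.52
Numerator = 185.66; denominator = Σ(nₕ−1) = 234.
s²ₚ = 185.66/234 = 0.7934188... → 0.79342.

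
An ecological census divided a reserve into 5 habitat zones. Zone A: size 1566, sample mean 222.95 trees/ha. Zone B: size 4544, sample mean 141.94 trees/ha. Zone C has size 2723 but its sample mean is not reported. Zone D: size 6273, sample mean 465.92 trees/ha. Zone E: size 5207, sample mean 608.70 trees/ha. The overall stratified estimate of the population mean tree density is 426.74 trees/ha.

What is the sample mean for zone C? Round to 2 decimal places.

580.99

Σ Nₕx̄ₕ = N·μ, so 2723·x̄_C = 20313·426.74 − (1566·222.95 + 4544·141.94 + 6273·465.92 + 5207·608.70).
= 8668369.62 − 7086332.12 = 1582037.5.
x̄_C = 1582037.5 / 2723 = 580.9906... → 580.99.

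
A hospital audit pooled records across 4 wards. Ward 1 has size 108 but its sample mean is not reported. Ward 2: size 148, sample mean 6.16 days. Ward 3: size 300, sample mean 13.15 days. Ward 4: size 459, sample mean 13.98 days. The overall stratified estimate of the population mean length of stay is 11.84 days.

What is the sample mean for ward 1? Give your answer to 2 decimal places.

Σ Nₕx̄ₕ = N·μ, so 108·x̄_1 = 1015·11.84 − (148·6.16 + 300·13.15 + 459·13.98).
= 12017.6 − 11273.5 = 744.1.
x̄_1 = 744.1 / 108 = 6.8898... → 6.89.

6.89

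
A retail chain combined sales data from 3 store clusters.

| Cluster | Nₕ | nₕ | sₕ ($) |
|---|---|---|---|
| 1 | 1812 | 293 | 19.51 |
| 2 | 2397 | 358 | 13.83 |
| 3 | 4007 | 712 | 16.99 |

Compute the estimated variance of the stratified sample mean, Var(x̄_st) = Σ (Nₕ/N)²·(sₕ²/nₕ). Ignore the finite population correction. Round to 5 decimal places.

0.20510

N = 8216; Wₕ = Nₕ/N.
cluster 1: (1812/8216)²·19.51²/293 = 0.06318914
cluster 2: (2397/8216)²·13.83²/358 = 0.04547540
cluster 3: (4007/8216)²·16.99²/712 = 0.09643276
Sum = 0.20509730 → 0.20510.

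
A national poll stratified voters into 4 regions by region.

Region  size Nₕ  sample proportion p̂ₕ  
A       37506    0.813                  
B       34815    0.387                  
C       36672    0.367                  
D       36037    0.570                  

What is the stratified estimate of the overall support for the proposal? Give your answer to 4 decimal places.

Wₕ = Nₕ/N with N = 145030: 0.2586, 0.2401, 0.2529, 0.2485.
p̂_st = 0.2586·0.813 + 0.2401·0.387 + 0.2529·0.367 + 0.2485·0.570 ≈ 0.537582... → 0.5376.

0.5376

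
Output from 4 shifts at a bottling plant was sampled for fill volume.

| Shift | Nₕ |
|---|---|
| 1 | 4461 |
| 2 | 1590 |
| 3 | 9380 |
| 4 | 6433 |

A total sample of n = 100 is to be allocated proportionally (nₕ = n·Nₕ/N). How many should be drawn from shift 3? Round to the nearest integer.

43

Share of shift 3 = 9380/21864 = 0.42902.
Allocate 100 × 0.42902 = 42.902... → 43.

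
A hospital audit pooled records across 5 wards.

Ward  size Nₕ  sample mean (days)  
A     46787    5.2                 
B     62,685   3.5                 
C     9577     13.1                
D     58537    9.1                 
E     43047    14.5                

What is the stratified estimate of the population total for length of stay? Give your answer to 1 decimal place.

Estimate total by summing Nₕ·x̄ₕ over strata.
46787·5.2 + 62685·3.5 + 9577·13.1 + 58537·9.1 + 43047·14.5 = 243292.4 + 219397.5 + 125458.7 + 532686.7 + 624181.5 = 1745016.8.

1745016.8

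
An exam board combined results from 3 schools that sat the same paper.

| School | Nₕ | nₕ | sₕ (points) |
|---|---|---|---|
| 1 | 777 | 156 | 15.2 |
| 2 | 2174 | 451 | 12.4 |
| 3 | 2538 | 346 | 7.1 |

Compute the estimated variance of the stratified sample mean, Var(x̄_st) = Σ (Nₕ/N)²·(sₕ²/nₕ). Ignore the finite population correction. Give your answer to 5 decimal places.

0.11431

N = 5489. Term for each stratum: Wₕ²sₕ²/nₕ.
Var(x̄_st) = 0.02967687 + 0.05348099 + 0.03114852 = 0.11430638 → 0.11431.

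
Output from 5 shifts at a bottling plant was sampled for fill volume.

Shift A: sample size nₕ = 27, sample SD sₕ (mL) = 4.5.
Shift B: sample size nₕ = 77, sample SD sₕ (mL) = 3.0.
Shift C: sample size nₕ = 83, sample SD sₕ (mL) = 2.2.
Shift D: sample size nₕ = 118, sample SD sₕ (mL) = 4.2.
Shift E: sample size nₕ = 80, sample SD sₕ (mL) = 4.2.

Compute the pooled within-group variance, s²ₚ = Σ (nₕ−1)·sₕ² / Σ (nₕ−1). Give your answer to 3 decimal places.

A: (27−1)·4.5² = 26·20.25 = 526.5
B: (77−1)·3.0² = 76·9 = 684
C: (83−1)·2.2² = 82·4.84 = 396.88
D: (118−1)·4.2² = 117·17.64 = 2063.88
E: (80−1)·4.2² = 79·17.64 = 1393.56
Numerator = 5064.82; denominator = Σ(nₕ−1) = 380.
s²ₚ = 5064.82/380 = 13.32847... → 13.328.

13.328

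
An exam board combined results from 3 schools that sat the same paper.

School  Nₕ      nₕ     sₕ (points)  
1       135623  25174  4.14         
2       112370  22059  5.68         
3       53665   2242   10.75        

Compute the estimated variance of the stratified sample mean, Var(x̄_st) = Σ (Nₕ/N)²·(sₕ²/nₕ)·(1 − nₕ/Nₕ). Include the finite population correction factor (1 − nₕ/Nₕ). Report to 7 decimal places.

N = 301658. Term for each stratum: Wₕ²sₕ²/nₕ·(1−nₕ/Nₕ).
Var(x̄_st) = 0.0001120763 + 0.0001631068 + 0.0015631483 = 0.0018383314 → 0.0018383.

0.0018383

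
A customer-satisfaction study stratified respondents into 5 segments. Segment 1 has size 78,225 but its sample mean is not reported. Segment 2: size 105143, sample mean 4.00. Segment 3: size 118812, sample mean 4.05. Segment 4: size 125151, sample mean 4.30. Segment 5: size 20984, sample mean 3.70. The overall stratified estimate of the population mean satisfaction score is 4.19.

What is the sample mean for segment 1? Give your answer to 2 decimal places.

N = 78225 + 105143 + 118812 + 125151 + 20984 = 448315.
Overall total = μ·N = 4.19·448315 = 1878439.85.
Subtract the known strata: 105143·4.00 + 118812·4.05 + 125151·4.30 + 20984·3.70 = 1517550.7.
Remaining total for segment 1: 1878439.85 − 1517550.7 = 360889.15.
Divide by its size: 360889.15 / 78225 = 4.6135... → 4.61.

4.61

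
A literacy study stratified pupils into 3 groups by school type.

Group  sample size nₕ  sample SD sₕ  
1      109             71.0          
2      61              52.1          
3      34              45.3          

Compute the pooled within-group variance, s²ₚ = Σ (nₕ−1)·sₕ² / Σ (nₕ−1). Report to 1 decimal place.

3855.8

Degrees of freedom: 108 + 60 + 33 = 201.
Σ(nₕ−1)sₕ² = 108·5041 + 60·2714.41 + 33·2052.09 = 775011.57.
s²ₚ = 775011.57 / 201 = 3855.779... → 3855.8.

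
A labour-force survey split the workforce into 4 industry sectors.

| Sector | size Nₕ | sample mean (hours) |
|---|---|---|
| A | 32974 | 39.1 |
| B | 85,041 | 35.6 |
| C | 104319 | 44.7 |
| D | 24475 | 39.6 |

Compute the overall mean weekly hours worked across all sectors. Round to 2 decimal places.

x̄_st = (Σ Nₕx̄ₕ) / (Σ Nₕ) = (32974·39.1 + 85041·35.6 + 104319·44.7 + 24475·39.6) / 246809
= 9949012.3 / 246809 = 40.3106... → 40.31.

40.31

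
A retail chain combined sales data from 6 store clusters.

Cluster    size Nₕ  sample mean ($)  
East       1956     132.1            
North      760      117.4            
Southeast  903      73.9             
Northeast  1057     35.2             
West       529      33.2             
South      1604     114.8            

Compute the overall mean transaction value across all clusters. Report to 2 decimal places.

x̄_st = (Σ Nₕx̄ₕ) / (Σ Nₕ) = (1956·132.1 + 760·117.4 + 903·73.9 + 1057·35.2 + 529·33.2 + 1604·114.8) / 6809
= 653251.7 / 6809 = 95.9394... → 95.94.

95.94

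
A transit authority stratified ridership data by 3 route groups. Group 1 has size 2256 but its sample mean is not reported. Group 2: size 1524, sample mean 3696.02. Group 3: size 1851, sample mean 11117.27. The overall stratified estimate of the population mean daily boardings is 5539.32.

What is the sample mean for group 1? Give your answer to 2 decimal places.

N = 2256 + 1524 + 1851 = 5631.
Overall total = μ·N = 5539.32·5631 = 31191910.92.
Subtract the known strata: 1524·3696.02 + 1851·11117.27 = 26210801.25.
Remaining total for group 1: 31191910.92 − 26210801.25 = 4981109.67.
Divide by its size: 4981109.67 / 2256 = 2207.9387... → 2207.94.

2207.94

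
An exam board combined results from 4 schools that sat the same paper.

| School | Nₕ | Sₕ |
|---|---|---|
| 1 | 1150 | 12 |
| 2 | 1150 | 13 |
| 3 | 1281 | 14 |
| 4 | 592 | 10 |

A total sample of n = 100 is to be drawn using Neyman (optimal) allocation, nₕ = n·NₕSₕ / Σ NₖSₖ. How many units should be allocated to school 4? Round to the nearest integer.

1: NₕSₕ = 1150·12 = 13800
2: NₕSₕ = 1150·13 = 14950
3: NₕSₕ = 1281·14 = 17934
4: NₕSₕ = 592·10 = 5920
Σ NₕSₕ = 52604.
n_4 = 100·5920/52604 = 11.254... → 11.

11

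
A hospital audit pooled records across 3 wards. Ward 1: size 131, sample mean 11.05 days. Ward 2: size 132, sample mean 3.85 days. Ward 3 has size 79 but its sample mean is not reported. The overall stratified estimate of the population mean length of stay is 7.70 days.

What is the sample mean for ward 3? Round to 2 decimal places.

8.58

Σ Nₕx̄ₕ = N·μ, so 79·x̄_3 = 342·7.70 − (131·11.05 + 132·3.85).
= 2633.4 − 1955.75 = 677.65.
x̄_3 = 677.65 / 79 = 8.5778... → 8.58.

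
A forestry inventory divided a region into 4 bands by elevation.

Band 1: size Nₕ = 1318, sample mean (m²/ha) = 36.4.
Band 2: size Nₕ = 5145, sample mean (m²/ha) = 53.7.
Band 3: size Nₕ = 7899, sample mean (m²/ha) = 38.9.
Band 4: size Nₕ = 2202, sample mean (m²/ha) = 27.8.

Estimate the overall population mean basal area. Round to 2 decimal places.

41.82

N = 16564; weights Wₕ = Nₕ/N = (0.0796, 0.3106, 0.4769, 0.1329).
x̄_st = Σ Wₕ·x̄ₕ = 0.0796·36.4 + 0.3106·53.7 + 0.4769·38.9 + 0.1329·27.8 ≈ 41.8225...
→ 41.82.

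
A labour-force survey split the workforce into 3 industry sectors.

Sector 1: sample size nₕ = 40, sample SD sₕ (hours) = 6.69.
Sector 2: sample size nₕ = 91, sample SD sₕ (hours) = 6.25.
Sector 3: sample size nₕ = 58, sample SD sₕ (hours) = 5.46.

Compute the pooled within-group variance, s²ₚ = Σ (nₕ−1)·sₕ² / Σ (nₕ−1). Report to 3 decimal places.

37.421

Degrees of freedom: 39 + 90 + 57 = 186.
Σ(nₕ−1)sₕ² = 39·44.7561 + 90·39.0625 + 57·29.8116 = 6960.3741.
s²ₚ = 6960.3741 / 186 = 37.42137... → 37.421.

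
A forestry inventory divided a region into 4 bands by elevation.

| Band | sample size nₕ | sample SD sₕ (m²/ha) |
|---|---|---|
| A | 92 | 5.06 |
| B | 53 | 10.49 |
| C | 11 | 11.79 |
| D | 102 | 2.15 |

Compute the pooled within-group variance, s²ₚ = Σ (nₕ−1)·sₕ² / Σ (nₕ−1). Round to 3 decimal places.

39.012

A: (92−1)·5.06² = 91·25.6036 = 2329.9276
B: (53−1)·10.49² = 52·110.0401 = 5722.0852
C: (11−1)·11.79² = 10·139.0041 = 1390.041
D: (102−1)·2.15² = 101·4.6225 = 466.8725
Numerator = 9908.9263; denominator = Σ(nₕ−1) = 254.
s²ₚ = 9908.9263/254 = 39.01152... → 39.012.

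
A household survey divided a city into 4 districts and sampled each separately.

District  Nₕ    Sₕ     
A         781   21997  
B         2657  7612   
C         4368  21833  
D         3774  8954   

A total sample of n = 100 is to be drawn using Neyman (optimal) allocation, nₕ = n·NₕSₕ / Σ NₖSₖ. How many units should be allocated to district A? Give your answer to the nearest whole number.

A: NₕSₕ = 781·21997 = 17179657
B: NₕSₕ = 2657·7612 = 20225084
C: NₕSₕ = 4368·21833 = 95366544
D: NₕSₕ = 3774·8954 = 33792396
Σ NₕSₕ = 166563681.
n_A = 100·17179657/166563681 = 10.314... → 10.

10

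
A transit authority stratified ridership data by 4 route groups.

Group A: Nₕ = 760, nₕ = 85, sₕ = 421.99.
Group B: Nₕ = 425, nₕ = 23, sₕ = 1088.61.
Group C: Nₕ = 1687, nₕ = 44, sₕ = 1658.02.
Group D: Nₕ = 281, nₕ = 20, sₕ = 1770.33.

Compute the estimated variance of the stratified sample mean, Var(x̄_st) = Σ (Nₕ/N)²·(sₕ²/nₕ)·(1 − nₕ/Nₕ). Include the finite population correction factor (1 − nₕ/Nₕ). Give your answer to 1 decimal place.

19569.0

N = 3153; Wₕ = Nₕ/N.
group A: (760/3153)²·421.99²/85·(1 − 85/760) = 108.1072
group B: (425/3153)²·1088.61²/23·(1 − 23/425) = 885.4904
group C: (1687/3153)²·1658.02²/44·(1 − 44/1687) = 17419.3345
group D: (281/3153)²·1770.33²/20·(1 − 20/281) = 1156.0519
Sum = 19568.9840 → 19569.0.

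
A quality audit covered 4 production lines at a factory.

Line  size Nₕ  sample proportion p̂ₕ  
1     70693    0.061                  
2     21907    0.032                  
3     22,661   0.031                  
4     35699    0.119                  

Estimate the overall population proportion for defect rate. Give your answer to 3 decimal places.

N = 70693 + 21907 + 22661 + 35699 = 150960.
Overall proportion = Σ (Nₕ/N)·p̂ₕ.
Σ Nₕp̂ₕ = 4312.273 + 701.024 + 702.491 + 4248.181 = 9963.969.
9963.969 / 150960 = 0.06600... → 0.066.

0.066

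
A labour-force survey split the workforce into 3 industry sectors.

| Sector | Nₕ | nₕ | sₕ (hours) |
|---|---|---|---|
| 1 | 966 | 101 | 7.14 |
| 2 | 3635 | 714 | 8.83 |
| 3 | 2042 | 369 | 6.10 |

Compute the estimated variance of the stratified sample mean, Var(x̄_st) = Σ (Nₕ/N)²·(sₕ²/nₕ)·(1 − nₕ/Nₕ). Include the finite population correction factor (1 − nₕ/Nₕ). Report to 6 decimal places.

0.043638

N = 6643. Term for each stratum: Wₕ²sₕ²/nₕ·(1−nₕ/Nₕ).
Var(x̄_st) = 0.009557400 + 0.026274270 + 0.007806502 = 0.043638173 → 0.043638.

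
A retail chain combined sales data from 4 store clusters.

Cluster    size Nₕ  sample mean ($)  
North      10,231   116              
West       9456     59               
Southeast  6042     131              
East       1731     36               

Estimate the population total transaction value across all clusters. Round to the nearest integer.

2598518

Estimate total by summing Nₕ·x̄ₕ over strata.
10231·116 + 9456·59 + 6042·131 + 1731·36 = 1186796 + 557904 + 791502 + 62316 = 2598518.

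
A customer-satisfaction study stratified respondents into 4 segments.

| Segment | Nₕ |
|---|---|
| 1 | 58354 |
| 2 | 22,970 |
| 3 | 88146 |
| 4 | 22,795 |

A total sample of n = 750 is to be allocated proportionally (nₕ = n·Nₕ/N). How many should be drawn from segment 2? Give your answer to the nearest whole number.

N = 58354 + 22970 + 88146 + 22795 = 192265.
n_2 = 750·22970/192265 = 89.603... → 90.

90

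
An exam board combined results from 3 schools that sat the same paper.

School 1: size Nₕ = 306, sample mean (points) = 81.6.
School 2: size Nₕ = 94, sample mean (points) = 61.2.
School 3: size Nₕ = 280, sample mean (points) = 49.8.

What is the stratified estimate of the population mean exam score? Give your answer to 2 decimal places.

N = 306 + 94 + 280 = 680.
Overall mean = Σ (Nₕ/N)·x̄ₕ — weight by population share, not a simple average.
Σ Nₕx̄ₕ = 306·81.6 + 94·61.2 + 280·49.8 = 24969.6 + 5752.8 + 13944 = 44666.4.
Divide by N: 44666.4 / 680 = 65.6859... → 65.69.

65.69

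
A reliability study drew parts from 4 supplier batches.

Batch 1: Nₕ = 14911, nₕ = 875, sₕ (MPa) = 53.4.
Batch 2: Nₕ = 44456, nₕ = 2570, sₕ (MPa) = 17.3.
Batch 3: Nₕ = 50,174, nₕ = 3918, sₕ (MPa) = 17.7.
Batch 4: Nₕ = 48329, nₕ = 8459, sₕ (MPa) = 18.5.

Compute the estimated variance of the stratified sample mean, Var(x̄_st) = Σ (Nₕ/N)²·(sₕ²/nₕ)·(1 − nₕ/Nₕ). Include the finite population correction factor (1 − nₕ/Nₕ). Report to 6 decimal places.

0.046642

N = 157870; Wₕ = Nₕ/N.
batch 1: (14911/157870)²·53.4²/875·(1 − 875/14911) = 0.027366885
batch 2: (44456/157870)²·17.3²/2570·(1 − 2570/44456) = 0.008700799
batch 3: (50174/157870)²·17.7²/3918·(1 − 3918/50174) = 0.007446114
batch 4: (48329/157870)²·18.5²/8459·(1 − 8459/48329) = 0.003128090
Sum = 0.046641889 → 0.046642.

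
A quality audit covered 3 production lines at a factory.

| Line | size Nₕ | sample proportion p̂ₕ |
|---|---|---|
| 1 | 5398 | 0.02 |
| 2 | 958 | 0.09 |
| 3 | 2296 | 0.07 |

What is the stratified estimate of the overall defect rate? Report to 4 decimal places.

0.0410

N = 5398 + 958 + 2296 = 8652.
Overall proportion = Σ (Nₕ/N)·p̂ₕ.
Σ Nₕp̂ₕ = 107.96 + 86.22 + 160.72 = 354.9.
354.9 / 8652 = 0.041019... → 0.0410.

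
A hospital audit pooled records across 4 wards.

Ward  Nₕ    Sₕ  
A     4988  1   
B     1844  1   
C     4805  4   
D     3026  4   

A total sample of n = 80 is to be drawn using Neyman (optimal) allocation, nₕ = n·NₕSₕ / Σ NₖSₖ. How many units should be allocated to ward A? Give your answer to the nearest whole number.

10

A: NₕSₕ = 4988·1 = 4988
B: NₕSₕ = 1844·1 = 1844
C: NₕSₕ = 4805·4 = 19220
D: NₕSₕ = 3026·4 = 12104
Σ NₕSₕ = 38156.
n_A = 80·4988/38156 = 10.458... → 10.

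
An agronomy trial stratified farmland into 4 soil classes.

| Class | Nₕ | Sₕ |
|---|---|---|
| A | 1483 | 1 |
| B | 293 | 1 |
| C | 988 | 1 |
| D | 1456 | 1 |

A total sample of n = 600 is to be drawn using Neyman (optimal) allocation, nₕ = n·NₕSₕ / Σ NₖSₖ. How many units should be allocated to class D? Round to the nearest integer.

207

Σ NₕSₕ = 1483·1 + 293·1 + 988·1 + 1456·1 = 4220.
Share for D: 1456/4220 = 0.34502.
n_D = 600 × 0.34502 = 207.014... → 207.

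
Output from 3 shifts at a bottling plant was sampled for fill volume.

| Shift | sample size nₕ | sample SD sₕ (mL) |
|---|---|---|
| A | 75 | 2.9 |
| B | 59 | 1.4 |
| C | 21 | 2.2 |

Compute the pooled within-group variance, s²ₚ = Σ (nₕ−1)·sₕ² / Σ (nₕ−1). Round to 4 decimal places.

5.4791

Degrees of freedom: 74 + 58 + 20 = 152.
Σ(nₕ−1)sₕ² = 74·8.41 + 58·1.96 + 20·4.84 = 832.82.
s²ₚ = 832.82 / 152 = 5.479079... → 5.4791.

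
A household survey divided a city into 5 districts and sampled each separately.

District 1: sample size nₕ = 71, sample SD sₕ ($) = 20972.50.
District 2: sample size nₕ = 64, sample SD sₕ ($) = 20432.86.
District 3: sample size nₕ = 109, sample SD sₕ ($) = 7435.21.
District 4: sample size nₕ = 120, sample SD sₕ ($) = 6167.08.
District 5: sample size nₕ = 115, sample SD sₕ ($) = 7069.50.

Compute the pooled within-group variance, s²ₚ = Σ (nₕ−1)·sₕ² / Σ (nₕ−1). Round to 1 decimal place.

154611166.1

1: (71−1)·20972.50² = 70·439845756.25 = 30789202937.5
2: (64−1)·20432.86² = 63·417501767.7796 = 26302611370.1148
3: (109−1)·7435.21² = 108·55282347.7441 = 5970493556.3628
4: (120−1)·6167.08² = 119·38032875.7264 = 4525912211.4416
5: (115−1)·7069.50² = 114·49977830.25 = 5697472648.5
Numerator = 73285692723.9192; denominator = Σ(nₕ−1) = 474.
s²ₚ = 73285692723.9192/474 = 154611166.084... → 154611166.1.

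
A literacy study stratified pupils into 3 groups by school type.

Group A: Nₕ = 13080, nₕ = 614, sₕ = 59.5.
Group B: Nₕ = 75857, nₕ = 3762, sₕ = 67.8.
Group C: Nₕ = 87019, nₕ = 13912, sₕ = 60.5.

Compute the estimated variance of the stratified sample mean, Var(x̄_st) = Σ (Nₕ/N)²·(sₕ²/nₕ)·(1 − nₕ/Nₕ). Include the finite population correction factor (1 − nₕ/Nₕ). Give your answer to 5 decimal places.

0.30027

N = 175956. Term for each stratum: Wₕ²sₕ²/nₕ·(1−nₕ/Nₕ).
Var(x̄_st) = 0.03036633 + 0.21584065 + 0.05406125 = 0.30026823 → 0.30027.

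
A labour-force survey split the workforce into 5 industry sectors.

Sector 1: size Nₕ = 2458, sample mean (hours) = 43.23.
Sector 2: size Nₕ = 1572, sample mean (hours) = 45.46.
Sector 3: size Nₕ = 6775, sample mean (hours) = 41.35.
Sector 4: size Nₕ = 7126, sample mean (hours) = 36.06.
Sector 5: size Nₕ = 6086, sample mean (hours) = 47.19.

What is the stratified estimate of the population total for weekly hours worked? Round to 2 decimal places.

Population total = Σ Nₕ·x̄ₕ (each stratum's size times its mean).
2458·43.23 + 1572·45.46 + 6775·41.35 + 7126·36.06 + 6086·47.19 = 106259.34 + 71463.12 + 280146.25 + 256963.56 + 287198.34 = 1002030.61.

1002030.61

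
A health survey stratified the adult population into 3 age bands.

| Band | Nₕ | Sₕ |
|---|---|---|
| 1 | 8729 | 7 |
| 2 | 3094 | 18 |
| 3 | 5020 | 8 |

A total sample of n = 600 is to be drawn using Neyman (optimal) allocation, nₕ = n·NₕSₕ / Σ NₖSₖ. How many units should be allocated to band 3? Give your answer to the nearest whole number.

1: NₕSₕ = 8729·7 = 61103
2: NₕSₕ = 3094·18 = 55692
3: NₕSₕ = 5020·8 = 40160
Σ NₕSₕ = 156955.
n_3 = 600·40160/156955 = 153.522... → 154.

154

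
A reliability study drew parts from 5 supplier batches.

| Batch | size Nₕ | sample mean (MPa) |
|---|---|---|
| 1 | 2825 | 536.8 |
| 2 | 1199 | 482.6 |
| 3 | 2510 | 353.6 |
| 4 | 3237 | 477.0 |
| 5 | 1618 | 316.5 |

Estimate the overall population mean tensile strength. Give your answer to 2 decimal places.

N = 2825 + 1199 + 2510 + 3237 + 1618 = 11389.
Overall mean = Σ (Nₕ/N)·x̄ₕ — weight by population share, not a simple average.
Σ Nₕx̄ₕ = 2825·536.8 + 1199·482.6 + 2510·353.6 + 3237·477.0 + 1618·316.5 = 1516460 + 578637.4 + 887536 + 1544049 + 512097 = 5038779.4.
Divide by N: 5038779.4 / 11389 = 442.4251... → 442.43.

442.43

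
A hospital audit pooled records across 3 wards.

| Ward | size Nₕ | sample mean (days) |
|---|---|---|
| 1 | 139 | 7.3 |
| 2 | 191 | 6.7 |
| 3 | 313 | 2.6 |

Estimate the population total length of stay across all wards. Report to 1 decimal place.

1: 139·7.3 = 1014.7
2: 191·6.7 = 1279.7
3: 313·2.6 = 813.8
τ̂ = Σ Nₕx̄ₕ = 3108.2.

3108.2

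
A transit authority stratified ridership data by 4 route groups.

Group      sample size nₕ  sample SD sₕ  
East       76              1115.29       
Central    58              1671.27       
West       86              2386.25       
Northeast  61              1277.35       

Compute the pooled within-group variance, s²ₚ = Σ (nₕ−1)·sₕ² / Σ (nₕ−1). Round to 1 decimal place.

East: (76−1)·1115.29² = 75·1243871.7841 = 93290383.8075
Central: (58−1)·1671.27² = 57·2793143.4129 = 159209174.5353
West: (86−1)·2386.25² = 85·5694189.0625 = 484006070.3125
Northeast: (61−1)·1277.35² = 60·1631623.0225 = 97897381.35
Numerator = 834403010.0053; denominator = Σ(nₕ−1) = 277.
s²ₚ = 834403010.0053/277 = 3012285.235... → 3012285.2.

3012285.2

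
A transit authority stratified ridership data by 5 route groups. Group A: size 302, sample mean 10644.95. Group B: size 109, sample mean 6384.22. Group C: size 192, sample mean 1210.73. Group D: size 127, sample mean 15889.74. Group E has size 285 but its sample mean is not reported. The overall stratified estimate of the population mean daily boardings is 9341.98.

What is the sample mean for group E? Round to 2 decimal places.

11652.62

N = 302 + 109 + 192 + 127 + 285 = 1015.
Overall total = μ·N = 9341.98·1015 = 9482109.7.
Subtract the known strata: 302·10644.95 + 109·6384.22 + 192·1210.73 + 127·15889.74 = 6161112.02.
Remaining total for group E: 9482109.7 − 6161112.02 = 3320997.68.
Divide by its size: 3320997.68 / 285 = 11652.6234... → 11652.62.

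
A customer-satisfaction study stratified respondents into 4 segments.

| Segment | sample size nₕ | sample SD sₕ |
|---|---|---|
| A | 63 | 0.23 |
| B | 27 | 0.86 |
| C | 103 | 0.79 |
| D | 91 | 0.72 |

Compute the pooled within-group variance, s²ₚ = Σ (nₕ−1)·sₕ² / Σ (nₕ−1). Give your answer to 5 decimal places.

0.47437

A: (63−1)·0.23² = 62·0.0529 = 3.2798
B: (27−1)·0.86² = 26·0.7396 = 19.2296
C: (103−1)·0.79² = 102·0.6241 = 63.6582
D: (91−1)·0.72² = 90·0.5184 = 46.656
Numerator = 132.8236; denominator = Σ(nₕ−1) = 280.
s²ₚ = 132.8236/280 = 0.47437 → 0.47437.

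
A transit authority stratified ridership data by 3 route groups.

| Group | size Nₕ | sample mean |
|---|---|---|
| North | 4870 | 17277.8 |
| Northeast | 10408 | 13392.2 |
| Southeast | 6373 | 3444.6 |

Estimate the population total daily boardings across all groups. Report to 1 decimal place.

245481339.4

North: 4870·17277.8 = 84142886
Northeast: 10408·13392.2 = 139386017.6
Southeast: 6373·3444.6 = 21952435.8
τ̂ = Σ Nₕx̄ₕ = 245481339.4.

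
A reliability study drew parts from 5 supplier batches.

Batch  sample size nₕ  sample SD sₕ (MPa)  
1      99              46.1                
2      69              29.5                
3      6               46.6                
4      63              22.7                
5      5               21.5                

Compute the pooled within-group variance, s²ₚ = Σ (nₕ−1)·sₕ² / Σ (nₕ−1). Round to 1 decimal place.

Degrees of freedom: 98 + 68 + 5 + 62 + 4 = 237.
Σ(nₕ−1)sₕ² = 98·2125.21 + 68·870.25 + 5·2171.56 + 62·515.29 + 4·462.25 = 312102.36.
s²ₚ = 312102.36 / 237 = 1316.888... → 1316.9.

1316.9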